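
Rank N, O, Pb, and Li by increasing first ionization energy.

Li is in period 2, group 1; N is in period 2, group 15; O is in period 2, group 16; Pb is in period 6, group 14.
Removing the outermost electron gets harder across a period and easier down a group.
These span different periods and groups, so the two trends combine.
Pb > Li: period and group pull opposite ways; the across-period shift dominates (716 vs 520 kJ/mol).
O > Pb: relative to Pb, both the across-period and down-group shifts push O's first ionization energy up.
N > O: this pair runs against the simple trend — see the exception note.
Note the exception: N has a higher first ionization energy than O, contrary to the simple trend — pairing an electron in O's 2p⁴ costs repulsion energy, so O ionizes more easily than half-filled N (2p³).
Tabulated first ionization energy (kJ/mol): Li 520, N 1402, O 1314, Pb 716.
So from lowest to highest: Li < Pb < O < N.

Li, Pb, O, N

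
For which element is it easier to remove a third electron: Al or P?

Al

The third ionization energy removes an electron from the +2 ion. For each element: Al²⁺ still has 1 valence electron; P²⁺ still has 3 valence electrons.
All are still removing valence electrons, so compare the +2 ions as you would atoms: IE_3 generally rises across a period (higher Z_eff) and falls down a group (larger shell), subject to the usual subshell exceptions.
Valence configurations: Al²⁺ [Ne]3s¹, P²⁺ [Ne]3s²3p¹.
The numbers (kJ/mol): Al 2745, P 2914.
Putting it together, IE_3: Al < P.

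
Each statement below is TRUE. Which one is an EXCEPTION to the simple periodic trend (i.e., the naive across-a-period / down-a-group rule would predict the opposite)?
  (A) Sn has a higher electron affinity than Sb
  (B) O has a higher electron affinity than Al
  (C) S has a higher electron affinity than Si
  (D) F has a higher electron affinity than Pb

(A)

The general trend: electron affinity increases across a period and decreases down a group.
(A) Sn (period 5, group 14) vs Sb (period 5, group 15): the stated order contradicts the simple trend.
(B) O (period 2, group 16) vs Al (period 3, group 13): the stated order agrees with the simple trend.
(C) S (period 3, group 16) vs Si (period 3, group 14): the stated order agrees with the simple trend.
(D) F (period 2, group 17) vs Pb (period 6, group 14): the stated order agrees with the simple trend.
The exception is (A): adding an electron to Sb's half-filled 5p³ is unfavourable, so Sn has the more exothermic EA.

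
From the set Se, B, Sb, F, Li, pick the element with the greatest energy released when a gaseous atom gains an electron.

Li is in period 2, group 1; B is in period 2, group 13; F is in period 2, group 17; Se is in period 4, group 16; Sb is in period 5, group 15.
Adding an electron releases more energy for atoms nearer the top right (short of the noble gases).
Here both period and group differ, so the two effects have to be weighed against each other.
Li > B: this pair runs against the simple trend — see the exception note.
Sb > Li: the two effects oppose for this pair; the across-period effect wins (103 vs 60 kJ/mol).
Se > Sb: relative to Sb, both the across-period and down-group shifts push Se's electron affinity up.
F > Se: relative to Se, both the across-period and down-group shifts push F's electron affinity up.
Note the exception: Li has a higher electron affinity than B, contrary to the simple trend — B's ns²np¹ configuration gives only a small electron affinity — the sparsely filled np subshell binds an added electron weakly.
For reference (kJ/mol): Li 60, B 27, F 328, Se 195, Sb 103.
The greatest energy released when a gaseous atom gains an electron among these belongs to F.

F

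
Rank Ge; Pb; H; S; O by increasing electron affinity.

H is in period 1, group 1; O is in period 2, group 16; S is in period 3, group 16; Ge is in period 4, group 14; Pb is in period 6, group 14.
Electron affinity generally becomes more exothermic across a period toward the halogens and less exothermic down a group.
These span different periods and groups, so the two trends combine.
H > Pb: the two effects oppose for this pair; the down-group effect wins (73 vs 35 kJ/mol).
Ge > H: the two effects oppose for this pair; the across-period effect wins (119 vs 73 kJ/mol).
O > Ge: both effects reinforce here, so O is clearly the higher of the two.
S > O: this pair runs against the simple trend — see the exception note.
Note the exception: S has a higher electron affinity than O, contrary to the simple trend — the compact 2p subshell of O repels the added electron more than S's larger 3p does.
Tabulated electron affinity (kJ/mol): H 73, O 141, S 200, Ge 119, Pb 35.
So from lowest to highest: Pb < H < Ge < O < S.

Pb < H < Ge < O < S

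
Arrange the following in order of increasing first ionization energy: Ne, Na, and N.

N is in period 2, group 15; Ne is in period 2, group 18; Na is in period 3, group 1.
Across a period the outer electron is held more tightly (higher IE₁); down a group it sits in a higher shell, more shielded, and comes off more easily.
These span different periods and groups, so the two trends combine.
N > Na: both effects reinforce here, so N is clearly the higher of the two.
Ne > N: Ne lies to the right of N in period 2, so the across-period effect alone puts Ne higher.
For reference (kJ/mol): N 1402, Ne 2081, Na 496.
So from lowest to highest: Na < N < Ne.

Na, N, Ne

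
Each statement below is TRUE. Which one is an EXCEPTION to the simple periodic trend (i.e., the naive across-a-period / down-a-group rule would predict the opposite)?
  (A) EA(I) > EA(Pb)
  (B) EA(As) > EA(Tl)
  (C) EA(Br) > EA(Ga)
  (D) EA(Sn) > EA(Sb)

The general trend: electron affinity increases across a period and decreases down a group.
(A) I (period 5, group 17) vs Pb (period 6, group 14): the stated order agrees with the simple trend.
(B) As (period 4, group 15) vs Tl (period 6, group 13): the stated order agrees with the simple trend.
(C) Br (period 4, group 17) vs Ga (period 4, group 13): the stated order agrees with the simple trend.
(D) Sn (period 5, group 14) vs Sb (period 5, group 15): the stated order contradicts the simple trend.
The exception is (D): adding an electron to Sb's half-filled 5p³ is unfavourable, so Sn has the more exothermic EA.

(D)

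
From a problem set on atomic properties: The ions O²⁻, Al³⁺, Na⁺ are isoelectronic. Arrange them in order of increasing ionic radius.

Al³⁺ < Na⁺ < O²⁻

All of these have 10 electrons, so size is governed by nuclear charge alone: the more protons, the stronger the pull on the same electron cloud, and the smaller the ion.
Nuclear charges: Al³⁺ (Z=13), Na⁺ (Z=11), O²⁻ (Z=8).
Smallest to largest: Al³⁺ < Na⁺ < O²⁻.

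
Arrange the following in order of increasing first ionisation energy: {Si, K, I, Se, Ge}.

K, Ge, Si, Se, I

Si is in period 3, group 14; K is in period 4, group 1; Ge is in period 4, group 14; Se is in period 4, group 16; I is in period 5, group 17.
First ionization energy rises across a period (greater Z_eff holds electrons more tightly) and falls down a group (valence electrons are farther from the nucleus).
Here both period and group differ, so the two effects have to be weighed against each other.
Ge > K: Ge lies to the right of K in period 4, so the across-period effect alone puts Ge higher.
Si > Ge: Si sits above Ge in group 14, so the down-group effect alone puts Si higher.
Se > Si: the two effects oppose for this pair; the across-period effect wins (941 vs 786 kJ/mol).
I > Se: the two effects oppose for this pair; the across-period effect wins (1008 vs 941 kJ/mol).
Approximate values (kJ/mol): Si 786, K 419, Ge 762, Se 941, I 1008.
So from lowest to highest: K < Ge < Si < Se < I.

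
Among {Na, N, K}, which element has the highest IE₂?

Na

IE_2 is the cost of taking one more electron from the +1 cation: Na⁺ is the bare [Ne] core; N⁺ still has 4 valence electrons; K⁺ is the bare [Ar] core.
Core electrons are held far more tightly than valence electrons, so K and Na top the IE_2 order.
Approximate IE_2 values (kJ/mol): Na 4562, N 2856, K 3052.
So the second ionization energies run N < K < Na.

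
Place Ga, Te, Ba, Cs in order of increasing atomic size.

Ga, Te, Ba, Cs

Ga is in period 4, group 13; Te is in period 5, group 16; Cs is in period 6, group 1; Ba is in period 6, group 2.
Atomic radius shrinks across a period as nuclear charge pulls the same shell inward, and grows down a group as new shells are added.
Here both period and group differ, so the two effects have to be weighed against each other.
Te > Ga: period and group pull opposite ways; the down-group shift dominates (136 vs 124 pm).
Ba > Te: both effects reinforce here, so Ba is clearly the larger of the two.
Cs > Ba: Cs lies to the left of Ba in period 6, so the across-period effect alone puts Cs larger.
Tabulated atomic radius (pm): Ga 124, Te 136, Cs 232, Ba 196.
So from smallest to largest: Ga < Te < Ba < Cs.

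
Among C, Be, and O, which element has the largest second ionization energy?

O

The second ionization energy removes an electron from the +1 ion. For each element: C⁺ still has 3 valence electrons; Be⁺ still has 1 valence electron; O⁺ still has 5 valence electrons.
All are still removing valence electrons, so compare the +1 ions as you would atoms: IE_2 generally rises across a period (higher Z_eff) and falls down a group (larger shell), subject to the usual subshell exceptions.
Valence configurations: C⁺ [He]2s²2p¹, Be⁺ [He]2s¹, O⁺ [He]2s²2p³.
Approximate IE_2 values (kJ/mol): C 2353, Be 1757, O 3388.
So the second ionization energies run Be < C < O.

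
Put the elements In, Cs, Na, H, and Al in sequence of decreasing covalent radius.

Cs, Na, In, Al, H

Moving right in a period, electrons are added to the same shell under a stronger nuclear pull, so atoms get smaller; moving down, a new shell is opened and atoms get larger.
Here both period and group differ, so the two effects have to be weighed against each other.
Al > H: the two effects oppose for this pair; the down-group effect wins (126 vs 32 pm).
In > Al: they share group 13; the group trend gives In the larger value.
Na > In: the two effects oppose for this pair; the across-period effect wins (155 vs 142 pm).
Cs > Na: Cs sits below Na in group 1, so the down-group effect alone puts Cs larger.
Approximate values (pm): H 32, Na 155, Al 126, In 142, Cs 232.
So from largest to smallest: Cs > Na > In > Al > H.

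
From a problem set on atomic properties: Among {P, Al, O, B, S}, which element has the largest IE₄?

The fourth ionization energy removes an electron from the +3 ion. For each element: P³⁺ still has 2 valence electrons; Al³⁺ is the bare [Ne] core; O³⁺ still has 3 valence electrons; B³⁺ is the bare [He] core; S³⁺ still has 3 valence electrons.
Core electrons are held far more tightly than valence electrons, so Al and B top the IE_4 order.
Valence configurations: P³⁺ [Ne]3s², O³⁺ [He]2s²2p¹, S³⁺ [Ne]3s²3p¹.
S³⁺ loses a lone 3p electron whereas P³⁺ must break into a filled 3s² pair, so IE_4(P) > IE_4(S) even though S has the higher nuclear charge.
The numbers (kJ/mol): P 4964, Al 11577, O 7469, B 25026, S 4556.
Overall IE_4 order: S < P < O < Al < B.

B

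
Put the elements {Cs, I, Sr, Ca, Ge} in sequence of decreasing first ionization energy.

First ionization energy rises across a period (greater Z_eff holds electrons more tightly) and falls down a group (valence electrons are farther from the nucleus).
Neither a single period nor a single group — weigh both effects.
Sr > Cs: relative to Cs, both the across-period and down-group shifts push Sr's first ionization energy up.
Ca > Sr: they share group 2; the group trend gives Ca the larger value.
Ge > Ca: both are in period 4; the period trend gives Ge the larger value.
I > Ge: period and group pull opposite ways; the across-period shift dominates (1008 vs 762 kJ/mol).
For reference (kJ/mol): Ca 590, Ge 762, Sr 550, I 1008, Cs 376.
So from highest to lowest: I > Ge > Ca > Sr > Cs.

I > Ge > Ca > Sr > Cs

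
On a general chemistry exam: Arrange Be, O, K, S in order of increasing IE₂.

Be < S < K < O

Consider each +1 ion: Be⁺ still has 1 valence electron; O⁺ still has 5 valence electrons; K⁺ is the bare [Ar] core; S⁺ still has 5 valence electrons.
Usually core removal costs more than valence removal, but here the competition is close: a tightly held n=2 valence electron can cost more to remove than an n=3 core electron, so the actual values have to decide it.
Valence configurations: Be⁺ [He]2s¹, O⁺ [He]2s²2p³, S⁺ [Ne]3s²3p³.
Tabulated IE_2 (kJ/mol): Be 1757, O 3388, K 3052, S 2252.
Overall IE_2 order: Be < S < K < O.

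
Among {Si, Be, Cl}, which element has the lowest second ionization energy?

Si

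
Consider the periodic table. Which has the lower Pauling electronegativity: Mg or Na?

Na is in period 3, group 1; Mg is in period 3, group 2.
Smaller atoms with higher effective nuclear charge are more electronegative.
All lie in period 3, so electronegativity increases left to right.
So Na has the lower Pauling electronegativity (Na < Mg).

Na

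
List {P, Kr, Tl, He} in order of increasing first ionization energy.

Tl < P < Kr < He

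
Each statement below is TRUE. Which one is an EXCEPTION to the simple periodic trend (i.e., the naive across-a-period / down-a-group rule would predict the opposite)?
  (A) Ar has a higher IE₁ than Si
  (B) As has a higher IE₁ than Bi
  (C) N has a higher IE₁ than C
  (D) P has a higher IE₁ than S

(D)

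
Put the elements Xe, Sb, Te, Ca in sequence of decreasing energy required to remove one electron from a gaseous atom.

Xe > Te > Sb > Ca

Ca is in period 4, group 2; Sb is in period 5, group 15; Te is in period 5, group 16; Xe is in period 5, group 18.
First ionization energy rises across a period (greater Z_eff holds electrons more tightly) and falls down a group (valence electrons are farther from the nucleus).
These span different periods and groups, so the two trends combine.
Sb > Ca: period and group pull opposite ways; the across-period shift dominates (831 vs 590 kJ/mol).
Te > Sb: both are in period 5; the period trend gives Te the larger value.
Xe > Te: Xe lies to the right of Te in period 5, so the across-period effect alone puts Xe higher.
Tabulated first ionization energy (kJ/mol): Ca 590, Sb 831, Te 869, Xe 1170.
So from highest to lowest: Xe > Te > Sb > Ca.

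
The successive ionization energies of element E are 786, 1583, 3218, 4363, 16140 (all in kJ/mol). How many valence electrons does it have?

4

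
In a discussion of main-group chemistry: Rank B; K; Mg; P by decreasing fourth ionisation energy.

Consider each +3 ion: B³⁺ is the bare [He] core; K³⁺ is already 2 electrons into the core; Mg³⁺ is already 1 electron into the core; P³⁺ still has 2 valence electrons.
Core electrons are held far more tightly than valence electrons, so K, Mg and B top the IE_4 order.
Tabulated IE_4 (kJ/mol): B 25026, K 5877, Mg 10543, P 4964.
Overall IE_4 order: P < K < Mg < B.

B > Mg > K > P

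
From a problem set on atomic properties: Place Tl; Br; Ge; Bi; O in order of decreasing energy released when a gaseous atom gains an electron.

Br, O, Ge, Bi, Tl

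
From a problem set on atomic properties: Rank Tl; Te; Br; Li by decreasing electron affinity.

EA tends to increase across a period and decrease down a group, though the pattern is less regular than for IE or radius.
Here both period and group differ, so the two effects have to be weighed against each other.
Li > Tl: period and group pull opposite ways; the down-group shift dominates (60 vs 19 kJ/mol).
Te > Li: period and group pull opposite ways; the across-period shift dominates (190 vs 60 kJ/mol).
Br > Te: both effects reinforce here, so Br is clearly the higher of the two.
For reference (kJ/mol): Li 60, Br 325, Te 190, Tl 19.
So from highest to lowest: Br > Te > Li > Tl.

Br, Te, Li, Tl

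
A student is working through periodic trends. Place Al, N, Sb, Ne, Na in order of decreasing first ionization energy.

Ne, N, Sb, Al, Na

N is in period 2, group 15; Ne is in period 2, group 18; Na is in period 3, group 1; Al is in period 3, group 13; Sb is in period 5, group 15.
Removing the outermost electron gets harder across a period and easier down a group.
These span different periods and groups, so the two trends combine.
Al > Na: Al lies to the right of Na in period 3, so the across-period effect alone puts Al higher.
Sb > Al: period and group pull opposite ways; the across-period shift dominates (831 vs 578 kJ/mol).
N > Sb: they share group 15; the group trend gives N the larger value.
Ne > N: Ne lies to the right of N in period 2, so the across-period effect alone puts Ne higher.
For reference (kJ/mol): N 1402, Ne 2081, Na 496, Al 578, Sb 831.
So from highest to lowest: Ne > N > Sb > Al > Na.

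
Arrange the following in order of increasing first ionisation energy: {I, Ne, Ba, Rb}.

Rb, Ba, I, Ne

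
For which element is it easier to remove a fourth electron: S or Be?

S

After 3 electrons have been removed, what remains? S³⁺ still has 3 valence electrons; Be³⁺ is already 1 electron into the core.
Breaking into a closed-shell core is much more expensive than removing a leftover valence electron — Be has the largest IE_4 here.
Approximate IE_4 values (kJ/mol): S 4556, Be 21007.
So the fourth ionization energies run S < Be.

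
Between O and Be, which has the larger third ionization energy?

After 2 electrons have been removed, what remains? O²⁺ still has 4 valence electrons; Be²⁺ is the bare [He] core.
Core electrons are held far more tightly than valence electrons, so Be tops the IE_3 order.
Tabulated IE_3 (kJ/mol): O 5300, Be 14849.
So the third ionization energies run O < Be.

Be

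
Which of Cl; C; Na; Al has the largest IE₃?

Na

The third ionization energy removes an electron from the +2 ion. For each element: Cl²⁺ still has 5 valence electrons; C²⁺ still has 2 valence electrons; Na²⁺ is already 1 electron into the core; Al²⁺ still has 1 valence electron.
Breaking into a closed-shell core is much more expensive than removing a leftover valence electron — Na has the largest IE_3 here.
Valence configurations: Cl²⁺ [Ne]3s²3p³, C²⁺ [He]2s², Al²⁺ [Ne]3s¹.
Tabulated IE_3 (kJ/mol): Cl 3822, C 4620, Na 6910, Al 2745.
Overall IE_3 order: Al < Cl < C < Na.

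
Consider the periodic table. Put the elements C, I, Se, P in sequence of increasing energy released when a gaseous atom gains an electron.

P < C < Se < I

Electron affinity generally becomes more exothermic across a period toward the halogens and less exothermic down a group.
These sit on a diagonal, where the across-period and down-group effects partly cancel.
C > P: the two effects oppose for this pair; the down-group effect wins (122 vs 72 kJ/mol).
Se > C: period and group pull opposite ways; the across-period shift dominates (195 vs 122 kJ/mol).
I > Se: period and group pull opposite ways; the across-period shift dominates (295 vs 195 kJ/mol).
Tabulated electron affinity (kJ/mol): C 122, P 72, Se 195, I 295.
So from lowest to highest: P < C < Se < I.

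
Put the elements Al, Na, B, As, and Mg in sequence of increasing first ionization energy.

Na < Al < Mg < B < As

B is in period 2, group 13; Na is in period 3, group 1; Mg is in period 3, group 2; Al is in period 3, group 13; As is in period 4, group 15.
Across a period the outer electron is held more tightly (higher IE₁); down a group it sits in a higher shell, more shielded, and comes off more easily.
These span different periods and groups, so the two trends combine.
Al > Na: both are in period 3; the period trend gives Al the larger value.
Mg > Al: this pair runs against the simple trend — see the exception note.
B > Mg: both effects reinforce here, so B is clearly the higher of the two.
As > B: the two effects oppose for this pair; the across-period effect wins (947 vs 801 kJ/mol).
Note the exception: Mg has a higher first ionization energy than Al, contrary to the simple trend — Al's single 3p electron is easier to remove than one from Mg's filled 3s².
Approximate values (kJ/mol): B 801, Na 496, Mg 738, Al 578, As 947.
So from lowest to highest: Na < Al < Mg < B < As.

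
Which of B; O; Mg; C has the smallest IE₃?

B

The third ionization energy removes an electron from the +2 ion. For each element: B²⁺ still has 1 valence electron; O²⁺ still has 4 valence electrons; Mg²⁺ is the bare [Ne] core; C²⁺ still has 2 valence electrons.
Pulling an electron out of a noble-gas core costs far more than removing a remaining valence electron, so Mg sits at the high end of IE_3.
Valence configurations: B²⁺ [He]2s¹, O²⁺ [He]2s²2p², C²⁺ [He]2s².
The numbers (kJ/mol): B 3660, O 5300, Mg 7733, C 4620.
So the third ionization energies run B < C < O < Mg.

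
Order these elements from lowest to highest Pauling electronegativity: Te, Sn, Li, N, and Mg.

Li, Mg, Sn, Te, N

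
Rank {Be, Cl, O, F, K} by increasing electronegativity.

K, Be, Cl, O, F

Be is in period 2, group 2; O is in period 2, group 16; F is in period 2, group 17; Cl is in period 3, group 17; K is in period 4, group 1.
EN rises left→right (higher Z_eff, smaller atoms) and falls top→bottom (larger, more shielded atoms).
These span different periods and groups, so the two trends combine.
Be > K: relative to K, both the across-period and down-group shifts push Be's electronegativity up.
Cl > Be: the two effects oppose for this pair; the across-period effect wins (3.16 vs 1.57).
O > Cl: period and group pull opposite ways; the down-group shift dominates (3.44 vs 3.16).
F > O: both are in period 2; the period trend gives F the larger value.
Approximate values (Pauling): Be 1.57, O 3.44, F 3.98, Cl 3.16, K 0.82.
So from lowest to highest: K < Be < Cl < O < F.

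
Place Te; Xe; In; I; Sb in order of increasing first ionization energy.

In < Sb < Te < I < Xe

In is in period 5, group 13; Sb is in period 5, group 15; Te is in period 5, group 16; I is in period 5, group 17; Xe is in period 5, group 18.
Removing the outermost electron gets harder across a period and easier down a group.
All lie in period 5, so first ionization energy increases left to right.
So from lowest to highest: In < Sb < Te < I < Xe.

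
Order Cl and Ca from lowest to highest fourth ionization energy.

After 3 electrons have been removed, what remains? Cl³⁺ still has 4 valence electrons; Ca³⁺ is already 1 electron into the core.
Breaking into a closed-shell core is much more expensive than removing a leftover valence electron — Ca has the largest IE_4 here.
Tabulated IE_4 (kJ/mol): Cl 5159, Ca 6491.
Hence IE_4: Cl < Ca.

Cl, Ca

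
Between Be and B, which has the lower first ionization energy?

B

Be is in period 2, group 2; B is in period 2, group 13.
Across a period the outer electron is held more tightly (higher IE₁); down a group it sits in a higher shell, more shielded, and comes off more easily.
All lie in period 2; the across-period trend (first ionization energy increases left to right) applies, with the exception below.
Note the exception: Be has a higher first ionization energy than B, contrary to the simple trend — removing B's lone 2p electron is easier than breaking Be's filled 2s².
Approximate values (kJ/mol): Be 900, B 801.
So B has the lower first ionization energy (B < Be).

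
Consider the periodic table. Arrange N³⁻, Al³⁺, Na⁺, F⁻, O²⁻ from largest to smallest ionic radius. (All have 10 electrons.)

N³⁻, O²⁻, F⁻, Na⁺, Al³⁺

All of these have 10 electrons, so size is governed by nuclear charge alone: the more protons, the stronger the pull on the same electron cloud, and the smaller the ion.
Nuclear charges: Al³⁺ (Z=13), Na⁺ (Z=11), F⁻ (Z=9), O²⁻ (Z=8), N³⁻ (Z=7).
Largest to smallest: N³⁻ > O²⁻ > F⁻ > Na⁺ > Al³⁺.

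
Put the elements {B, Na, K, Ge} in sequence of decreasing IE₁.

B is in period 2, group 13; Na is in period 3, group 1; K is in period 4, group 1; Ge is in period 4, group 14.
First ionization energy rises across a period (greater Z_eff holds electrons more tightly) and falls down a group (valence electrons are farther from the nucleus).
These span different periods and groups, so the two trends combine.
Na > K: Na sits above K in group 1, so the down-group effect alone puts Na higher.
Ge > Na: the two effects oppose for this pair; the across-period effect wins (762 vs 496 kJ/mol).
B > Ge: period and group pull opposite ways; the down-group shift dominates (801 vs 762 kJ/mol).
Tabulated first ionization energy (kJ/mol): B 801, Na 496, K 419, Ge 762.
So from highest to lowest: B > Ge > Na > K.

B, Ge, Na, K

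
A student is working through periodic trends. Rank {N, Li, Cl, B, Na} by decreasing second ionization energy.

Li, Na, N, B, Cl

The second ionization energy removes an electron from the +1 ion. For each element: N⁺ still has 4 valence electrons; Li⁺ is the bare [He] core; Cl⁺ still has 6 valence electrons; B⁺ still has 2 valence electrons; Na⁺ is the bare [Ne] core.
Core electrons are held far more tightly than valence electrons, so Na and Li top the IE_2 order.
Valence configurations: N⁺ [He]2s²2p², Cl⁺ [Ne]3s²3p⁴, B⁺ [He]2s².
Tabulated IE_2 (kJ/mol): N 2856, Li 7298, Cl 2298, B 2427, Na 4562.
So the second ionization energies run Cl < B < N < Na < Li.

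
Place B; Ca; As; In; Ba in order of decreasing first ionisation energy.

As > B > Ca > In > Ba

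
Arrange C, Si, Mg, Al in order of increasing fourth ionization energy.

After 3 electrons have been removed, what remains? C³⁺ still has 1 valence electron; Si³⁺ still has 1 valence electron; Mg³⁺ is already 1 electron into the core; Al³⁺ is the bare [Ne] core.
Pulling an electron out of a noble-gas core costs far more than removing a remaining valence electron, so Mg and Al sit at the high end of IE_4.
Valence configurations: C³⁺ [He]2s¹, Si³⁺ [Ne]3s¹.
Approximate IE_4 values (kJ/mol): C 6223, Si 4356, Mg 10543, Al 11577.
Hence IE_4: Si < C < Mg < Al.

Si < C < Mg < Al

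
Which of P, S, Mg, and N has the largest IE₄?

Consider each +3 ion: P³⁺ still has 2 valence electrons; S³⁺ still has 3 valence electrons; Mg³⁺ is already 1 electron into the core; N³⁺ still has 2 valence electrons.
Pulling an electron out of a noble-gas core costs far more than removing a remaining valence electron, so Mg sits at the high end of IE_4.
Valence configurations: P³⁺ [Ne]3s², S³⁺ [Ne]3s²3p¹, N³⁺ [He]2s².
S³⁺ loses a lone 3p electron whereas P³⁺ must break into a filled 3s² pair, so IE_4(P) > IE_4(S) even though S has the higher nuclear charge.
The numbers (kJ/mol): P 4964, S 4556, Mg 10543, N 7475.
So the fourth ionization energies run S < P < N < Mg.

Mg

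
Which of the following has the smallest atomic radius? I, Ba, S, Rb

S is in period 3, group 16; Rb is in period 5, group 1; I is in period 5, group 17; Ba is in period 6, group 2.
Moving right in a period, electrons are added to the same shell under a stronger nuclear pull, so atoms get smaller; moving down, a new shell is opened and atoms get larger.
These span different periods and groups, so the two trends combine.
I > S: the two effects oppose for this pair; the down-group effect wins (133 vs 103 pm).
Ba > I: both effects reinforce here, so Ba is clearly the larger of the two.
Rb > Ba: the two effects oppose for this pair; the across-period effect wins (210 vs 196 pm).
Tabulated atomic radius (pm): S 103, Rb 210, I 133, Ba 196.
The smallest atomic radius among these belongs to S.

S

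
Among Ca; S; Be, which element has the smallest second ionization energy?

After 1 electron has been removed, what remains? Ca⁺ still has 1 valence electron; S⁺ still has 5 valence electrons; Be⁺ still has 1 valence electron.
All are still removing valence electrons, so compare the +1 ions as you would atoms: IE_2 generally rises across a period (higher Z_eff) and falls down a group (larger shell), subject to the usual subshell exceptions.
Valence configurations: Ca⁺ [Ar]4s¹, S⁺ [Ne]3s²3p³, Be⁺ [He]2s¹.
The numbers (kJ/mol): Ca 1145, S 2252, Be 1757.
So the second ionization energies run Ca < Be < S.

Ca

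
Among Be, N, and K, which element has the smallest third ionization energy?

K

IE_3 is the cost of taking one more electron from the +2 cation: Be²⁺ is the bare [He] core; N²⁺ still has 3 valence electrons; K²⁺ is already 1 electron into the core.
Usually core removal costs more than valence removal, but here the competition is close: a tightly held n=2 valence electron can cost more to remove than an n=3 core electron, so the actual values have to decide it.
The numbers (kJ/mol): Be 14849, N 4578, K 4420.
Hence IE_3: K < N < Be.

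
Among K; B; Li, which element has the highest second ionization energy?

IE_2 is the cost of taking one more electron from the +1 cation: K⁺ is the bare [Ar] core; B⁺ still has 2 valence electrons; Li⁺ is the bare [He] core.
Pulling an electron out of a noble-gas core costs far more than removing a remaining valence electron, so K and Li sit at the high end of IE_2.
The numbers (kJ/mol): K 3052, B 2427, Li 7298.
So the second ionization energies run B < K < Li.

Li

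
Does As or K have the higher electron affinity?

K is in period 4, group 1; As is in period 4, group 15.
EA tends to increase across a period and decrease down a group, though the pattern is less regular than for IE or radius.
All lie in period 4, so electron affinity increases left to right.
So As has the higher electron affinity (As > K).

As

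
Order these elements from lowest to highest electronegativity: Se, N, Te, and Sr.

Sr < Te < Se < N

EN rises left→right (higher Z_eff, smaller atoms) and falls top→bottom (larger, more shielded atoms).
Here both period and group differ, so the two effects have to be weighed against each other.
Te > Sr: both are in period 5; the period trend gives Te the larger value.
Se > Te: they share group 16; the group trend gives Se the larger value.
N > Se: the two effects oppose for this pair; the down-group effect wins (3.04 vs 2.55).
For reference (Pauling): N 3.04, Se 2.55, Sr 0.95, Te 2.10.
So from lowest to highest: Sr < Te < Se < N.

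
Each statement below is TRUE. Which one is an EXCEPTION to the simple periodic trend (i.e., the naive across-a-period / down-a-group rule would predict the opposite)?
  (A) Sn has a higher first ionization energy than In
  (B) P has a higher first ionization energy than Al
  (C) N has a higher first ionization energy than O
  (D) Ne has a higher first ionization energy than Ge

(C)

The general trend: first ionization energy increases across a period and decreases down a group.
(A) Sn (period 5, group 14) vs In (period 5, group 13): the stated order agrees with the simple trend.
(B) P (period 3, group 15) vs Al (period 3, group 13): the stated order agrees with the simple trend.
(C) N (period 2, group 15) vs O (period 2, group 16): the stated order contradicts the simple trend.
(D) Ne (period 2, group 18) vs Ge (period 4, group 14): the stated order agrees with the simple trend.
The exception is (C): pairing an electron in O's 2p⁴ costs repulsion energy, so O ionizes more easily than half-filled N (2p³).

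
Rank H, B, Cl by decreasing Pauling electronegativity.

Cl > H > B

Electronegativity increases across a period and decreases down a group, tracking effective nuclear charge and atomic size.
Here both period and group differ, so the two effects have to be weighed against each other.
H > B: the two effects oppose for this pair; the down-group effect wins (2.20 vs 2.04).
Cl > H: the two effects oppose for this pair; the across-period effect wins (3.16 vs 2.20).
Tabulated electronegativity (Pauling): H 2.20, B 2.04, Cl 3.16.
So from highest to lowest: Cl > H > B.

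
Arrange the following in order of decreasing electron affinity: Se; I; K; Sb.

I > Se > Sb > K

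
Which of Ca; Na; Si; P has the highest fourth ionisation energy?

After 3 electrons have been removed, what remains? Ca³⁺ is already 1 electron into the core; Na³⁺ is already 2 electrons into the core; Si³⁺ still has 1 valence electron; P³⁺ still has 2 valence electrons.
Core electrons are held far more tightly than valence electrons, so Ca and Na top the IE_4 order.
Valence configurations: Si³⁺ [Ne]3s¹, P³⁺ [Ne]3s².
The numbers (kJ/mol): Ca 6491, Na 9543, Si 4356, P 4964.
Putting it together, IE_4: Si < P < Ca < Na.

Na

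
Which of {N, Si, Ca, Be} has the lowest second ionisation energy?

IE_2 is the cost of taking one more electron from the +1 cation: N⁺ still has 4 valence electrons; Si⁺ still has 3 valence electrons; Ca⁺ still has 1 valence electron; Be⁺ still has 1 valence electron.
All are still removing valence electrons, so compare the +1 ions as you would atoms: IE_2 generally rises across a period (higher Z_eff) and falls down a group (larger shell), subject to the usual subshell exceptions.
Valence configurations: N⁺ [He]2s²2p², Si⁺ [Ne]3s²3p¹, Ca⁺ [Ar]4s¹, Be⁺ [He]2s¹.
Approximate IE_2 values (kJ/mol): N 2856, Si 1577, Ca 1145, Be 1757.
Putting it together, IE_2: Ca < Si < Be < N.

Ca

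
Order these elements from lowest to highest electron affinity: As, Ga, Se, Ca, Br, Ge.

Ca < Ga < As < Ge < Se < Br

Atoms with high Z_eff and room in the valence shell (especially the halogens) have the most exothermic electron affinities.
All lie in period 4; the across-period trend (electron affinity increases left to right) applies, with the exception below.
Note the exception: Ge has a higher electron affinity than As, contrary to the simple trend — adding an electron to As's half-filled 4p³ is unfavourable, so Ge (4p²) has the more exothermic EA.
For reference (kJ/mol): Ca 2, Ga 29, Ge 119, As 78, Se 195, Br 325.
So from lowest to highest: Ca < Ga < As < Ge < Se < Br.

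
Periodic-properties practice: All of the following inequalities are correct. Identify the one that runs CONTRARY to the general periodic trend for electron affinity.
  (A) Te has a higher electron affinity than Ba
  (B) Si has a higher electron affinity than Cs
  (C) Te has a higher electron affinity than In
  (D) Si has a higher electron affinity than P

The general trend: electron affinity increases across a period and decreases down a group.
(A) Te (period 5, group 16) vs Ba (period 6, group 2): the stated order agrees with the simple trend.
(B) Si (period 3, group 14) vs Cs (period 6, group 1): the stated order agrees with the simple trend.
(C) Te (period 5, group 16) vs In (period 5, group 13): the stated order agrees with the simple trend.
(D) Si (period 3, group 14) vs P (period 3, group 15): the stated order contradicts the simple trend.
The exception is (D): adding an electron to P's half-filled 3p³ is unfavourable, so Si (3p²) has the more exothermic EA.

(D)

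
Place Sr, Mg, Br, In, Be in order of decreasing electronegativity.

Br, In, Be, Mg, Sr

Be is in period 2, group 2; Mg is in period 3, group 2; Br is in period 4, group 17; Sr is in period 5, group 2; In is in period 5, group 13.
Atoms toward the upper right of the periodic table pull bonding electrons most strongly.
Here both period and group differ, so the two effects have to be weighed against each other.
Mg > Sr: Mg sits above Sr in group 2, so the down-group effect alone puts Mg higher.
Be > Mg: Be sits above Mg in group 2, so the down-group effect alone puts Be higher.
In > Be: the two effects oppose for this pair; the across-period effect wins (1.78 vs 1.57).
Br > In: relative to In, both the across-period and down-group shifts push Br's electronegativity up.
Tabulated electronegativity (Pauling): Be 1.57, Mg 1.31, Br 2.96, Sr 0.95, In 1.78.
So from highest to lowest: Br > In > Be > Mg > Sr.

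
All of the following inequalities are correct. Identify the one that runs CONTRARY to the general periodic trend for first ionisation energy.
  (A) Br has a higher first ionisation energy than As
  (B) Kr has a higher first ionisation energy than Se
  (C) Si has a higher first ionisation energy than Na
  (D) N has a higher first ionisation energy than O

(D)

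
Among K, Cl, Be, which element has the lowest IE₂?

IE_2 is the cost of taking one more electron from the +1 cation: K⁺ is the bare [Ar] core; Cl⁺ still has 6 valence electrons; Be⁺ still has 1 valence electron.
Breaking into a closed-shell core is much more expensive than removing a leftover valence electron — K has the largest IE_2 here.
Valence configurations: Cl⁺ [Ne]3s²3p⁴, Be⁺ [He]2s¹.
Approximate IE_2 values (kJ/mol): K 3052, Cl 2298, Be 1757.
Overall IE_2 order: Be < Cl < K.

Be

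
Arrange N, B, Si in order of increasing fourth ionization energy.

Si < N < B

The fourth ionization energy removes an electron from the +3 ion. For each element: N³⁺ still has 2 valence electrons; B³⁺ is the bare [He] core; Si³⁺ still has 1 valence electron.
Core electrons are held far more tightly than valence electrons, so B tops the IE_4 order.
Valence configurations: N³⁺ [He]2s², Si³⁺ [Ne]3s¹.
Tabulated IE_4 (kJ/mol): N 7475, B 25026, Si 4356.
Overall IE_4 order: Si < N < B.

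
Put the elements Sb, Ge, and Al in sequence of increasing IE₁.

Al is in period 3, group 13; Ge is in period 4, group 14; Sb is in period 5, group 15.
Removing the outermost electron gets harder across a period and easier down a group.
These sit on a diagonal, where the across-period and down-group effects partly cancel.
Ge > Al: period and group pull opposite ways; the across-period shift dominates (762 vs 578 kJ/mol).
Sb > Ge: the two effects oppose for this pair; the across-period effect wins (831 vs 762 kJ/mol).
For reference (kJ/mol): Al 578, Ge 762, Sb 831.
So from lowest to highest: Al < Ge < Sb.

Al < Ge < Sb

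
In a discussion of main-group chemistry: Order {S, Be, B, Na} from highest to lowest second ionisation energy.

IE_2 is the cost of taking one more electron from the +1 cation: S⁺ still has 5 valence electrons; Be⁺ still has 1 valence electron; B⁺ still has 2 valence electrons; Na⁺ is the bare [Ne] core.
Breaking into a closed-shell core is much more expensive than removing a leftover valence electron — Na has the largest IE_2 here.
Valence configurations: S⁺ [Ne]3s²3p³, Be⁺ [He]2s¹, B⁺ [He]2s².
The numbers (kJ/mol): S 2252, Be 1757, B 2427, Na 4562.
Hence IE_2: Be < S < B < Na.

Na > B > S > Be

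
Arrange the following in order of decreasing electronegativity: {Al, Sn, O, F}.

F > O > Sn > Al

O is in period 2, group 16; F is in period 2, group 17; Al is in period 3, group 13; Sn is in period 5, group 14.
Smaller atoms with higher effective nuclear charge are more electronegative.
These span different periods and groups, so the two trends combine.
Sn > Al: period and group pull opposite ways; the across-period shift dominates (1.96 vs 1.61).
O > Sn: relative to Sn, both the across-period and down-group shifts push O's electronegativity up.
F > O: F lies to the right of O in period 2, so the across-period effect alone puts F higher.
Tabulated electronegativity (Pauling): O 3.44, F 3.98, Al 1.61, Sn 1.96.
So from highest to lowest: F > O > Sn > Al.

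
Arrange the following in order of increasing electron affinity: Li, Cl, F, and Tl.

Electron affinity generally becomes more exothermic across a period toward the halogens and less exothermic down a group.
Neither a single period nor a single group — weigh both effects.
Li > Tl: the two effects oppose for this pair; the down-group effect wins (60 vs 19 kJ/mol).
F > Li: F lies to the right of Li in period 2, so the across-period effect alone puts F higher.
Cl > F: this pair runs against the simple trend — see the exception note.
Note the exception: Cl has a higher electron affinity than F, contrary to the simple trend — F's small 2p subshell makes the incoming electron feel strong e⁻–e⁻ repulsion, so Cl actually releases more energy on gaining an electron.
Tabulated electron affinity (kJ/mol): Li 60, F 328, Cl 349, Tl 19.
So from lowest to highest: Tl < Li < F < Cl.

Tl < Li < F < Cl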